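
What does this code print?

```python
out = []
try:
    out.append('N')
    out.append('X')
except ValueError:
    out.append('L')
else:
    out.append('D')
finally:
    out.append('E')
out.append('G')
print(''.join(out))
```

Execution trace: 'N' (try body) → 'X' (try body, no exception) → 'D' (else) → 'E' (finally) → 'G' (after the try/except). Output: NXDEG

Answer: NXDEG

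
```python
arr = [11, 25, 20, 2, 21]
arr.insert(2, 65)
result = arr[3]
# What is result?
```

Trace:
`arr = [11, 25, 20, 2, 21]` → arr = [11, 25, 20, 2, 21]
`arr.insert(2, 65)` → arr = [11, 25, 65, 20, 2, 21]
`result = arr[3]` → result = 20
So result = 20

Answer: 20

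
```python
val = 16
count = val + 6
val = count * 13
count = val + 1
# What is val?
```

Trace:
`val = 16` → val = 16
`count = val + 6` → count = 22
`val = count * 13` → val = 286
`count = val + 1` → count = 287
So val = 286

Answer: 286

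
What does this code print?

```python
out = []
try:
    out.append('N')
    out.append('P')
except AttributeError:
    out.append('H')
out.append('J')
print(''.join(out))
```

Execution trace: 'N' (try body) → 'P' (try body, no exception) → 'J' (after the try/except). Output: NPJ

Answer: NPJ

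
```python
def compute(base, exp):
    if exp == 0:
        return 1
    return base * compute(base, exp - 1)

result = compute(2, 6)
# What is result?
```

compute(2, 6) = 2 * 2 * 2 * 2 * 2 * 2 = 64

Answer: 64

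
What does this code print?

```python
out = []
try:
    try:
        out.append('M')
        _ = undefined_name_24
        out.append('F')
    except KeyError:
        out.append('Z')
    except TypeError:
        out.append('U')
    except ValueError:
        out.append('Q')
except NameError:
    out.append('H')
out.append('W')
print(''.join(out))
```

Execution trace: 'M' (try body) → 'H' (outer except NameError) → 'W' (after the try/except). Output: MHW

Answer: MHW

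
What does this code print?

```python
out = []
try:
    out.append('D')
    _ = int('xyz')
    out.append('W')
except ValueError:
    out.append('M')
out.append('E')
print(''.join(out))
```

Execution trace: 'D' (try body) → 'M' (except ValueError) → 'E' (after the try/except). Output: DME

Answer: DME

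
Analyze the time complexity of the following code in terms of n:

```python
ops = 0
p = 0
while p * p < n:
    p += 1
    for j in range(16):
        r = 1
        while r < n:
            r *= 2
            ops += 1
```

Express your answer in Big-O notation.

Each loop level contributes: √n × 1 × log n. Multiplying the contributions gives O(√n log n).

Answer: O(√n log n)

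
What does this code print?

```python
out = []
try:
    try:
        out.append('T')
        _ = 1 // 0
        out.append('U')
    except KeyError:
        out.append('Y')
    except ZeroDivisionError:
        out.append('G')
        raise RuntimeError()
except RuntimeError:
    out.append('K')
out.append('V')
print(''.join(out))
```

Execution trace: 'T' (inner try body) → 'G' (inner except ZeroDivisionError) → 'K' (outer except RuntimeError) → 'V' (after the try/except). Output: TGKV

Answer: TGKV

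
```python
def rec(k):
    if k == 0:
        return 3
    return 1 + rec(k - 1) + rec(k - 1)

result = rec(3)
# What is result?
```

rec(k) = 1 + 2·rec(k-1), rec(0)=3. Closed form: (3+1)·2^3 - 1 = 31.

Answer: 31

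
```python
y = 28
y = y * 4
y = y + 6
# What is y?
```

Trace:
`y = 28` → y = 28
`y = y * 4` → y = 112
`y = y + 6` → y = 118
So y = 118

Answer: 118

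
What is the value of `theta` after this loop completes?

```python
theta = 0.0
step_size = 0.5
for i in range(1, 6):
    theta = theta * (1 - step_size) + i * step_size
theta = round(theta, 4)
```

Moving average with lr=0.5
`theta` takes the values: 0.0 → 0.5 → 1.25 → 2.125 → 3.0625 → 4.03125 → 4.0312

Answer: 4.0312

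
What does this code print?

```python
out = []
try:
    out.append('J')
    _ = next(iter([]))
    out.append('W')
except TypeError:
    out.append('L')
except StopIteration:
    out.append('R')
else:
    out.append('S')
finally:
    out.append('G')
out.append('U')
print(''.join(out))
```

Execution trace: 'J' (try body) → 'R' (except StopIteration) → 'G' (finally) → 'U' (after the try/except). Output: JRGU

Answer: JRGU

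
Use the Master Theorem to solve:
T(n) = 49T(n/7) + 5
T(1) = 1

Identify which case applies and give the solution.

a=49, b=7, f(n)=5. log_7(49) = 2. Since c=0 < 2, Case 1 applies: T(n) = Θ(n^log_b(a)) = O(n^2).

Answer: O(n^2) - Case 1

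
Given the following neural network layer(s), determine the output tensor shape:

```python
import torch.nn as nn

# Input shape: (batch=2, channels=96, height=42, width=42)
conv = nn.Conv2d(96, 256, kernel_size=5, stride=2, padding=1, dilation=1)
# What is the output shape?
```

Input: (2, 96, 42, 42) -> Output: (2, 256, 20, 20)

Answer: (2, 256, 20, 20)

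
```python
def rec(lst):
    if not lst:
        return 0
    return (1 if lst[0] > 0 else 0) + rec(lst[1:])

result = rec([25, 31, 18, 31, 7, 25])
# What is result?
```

Count of positive elements in [25, 31, 18, 31, 7, 25] = 6

Answer: 6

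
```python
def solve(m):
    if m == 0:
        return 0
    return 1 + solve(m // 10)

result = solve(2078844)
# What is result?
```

Count of digits of 2078844: 7

Answer: 7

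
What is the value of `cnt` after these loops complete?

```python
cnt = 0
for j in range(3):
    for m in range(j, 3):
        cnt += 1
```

Upper triangle: 3 + 2 + ... + 1
`cnt` takes the values: 0 → 1 → 2 → 3 → 4 → 5 → 6

Answer: 6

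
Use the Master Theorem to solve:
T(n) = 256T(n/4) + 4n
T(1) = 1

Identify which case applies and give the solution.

a=256, b=4, f(n)=4n. log_4(256) = 4. Since c=1 < 4, Case 1 applies: T(n) = Θ(n^log_b(a)) = O(n^4).

Answer: O(n^4) - Case 1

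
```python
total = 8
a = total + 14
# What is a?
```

Trace:
`total = 8` → total = 8
`a = total + 14` → a = 22
So a = 22

Answer: 22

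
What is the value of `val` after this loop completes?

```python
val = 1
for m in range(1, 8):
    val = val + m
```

Start at 1, add 1 through 7
`val` takes the values: 1 → 2 → 4 → 7 → 11 → 16 → 22 → 29

Answer: 29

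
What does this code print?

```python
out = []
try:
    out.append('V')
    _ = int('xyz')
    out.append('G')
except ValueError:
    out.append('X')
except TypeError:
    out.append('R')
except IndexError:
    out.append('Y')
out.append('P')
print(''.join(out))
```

Execution trace: 'V' (try body) → 'X' (except ValueError) → 'P' (after the try/except). Output: VXP

Answer: VXP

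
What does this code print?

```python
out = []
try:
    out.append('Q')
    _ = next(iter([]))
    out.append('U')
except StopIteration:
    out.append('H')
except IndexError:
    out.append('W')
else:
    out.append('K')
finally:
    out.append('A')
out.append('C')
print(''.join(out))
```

Execution trace: 'Q' (try body) → 'H' (except StopIteration) → 'A' (finally) → 'C' (after the try/except). Output: QHAC

Answer: QHAC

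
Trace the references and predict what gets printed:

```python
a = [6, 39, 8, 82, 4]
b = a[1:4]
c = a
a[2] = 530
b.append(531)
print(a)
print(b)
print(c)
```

Key concept: slice vs alias.
Step by step:
`a = [6, 39, 8, 82, 4]` → a = [6, 39, 8, 82, 4]
`b = a[1:4]` → b = [39, 8, 82]
`c = a` → c = [6, 39, 8, 82, 4] (same object as a)
`a[2] = 530` → a = [6, 39, 530, 82, 4] (same object as c); c = [6, 39, 530, 82, 4] (same object as a)
`b.append(531)` → b = [39, 8, 82, 531]
`print(a)` → prints [6, 39, 530, 82, 4]
`print(b)` → prints [39, 8, 82, 531]
`print(c)` → prints [6, 39, 530, 82, 4]

Answer:
[6, 39, 530, 82, 4]
[39, 8, 82, 531]
[6, 39, 530, 82, 4]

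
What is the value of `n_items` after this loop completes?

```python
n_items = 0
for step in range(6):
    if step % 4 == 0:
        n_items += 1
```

Count numbers divisible by 4 in range(6)
`n_items` takes the values: 0 → 1 → 2

Answer: 2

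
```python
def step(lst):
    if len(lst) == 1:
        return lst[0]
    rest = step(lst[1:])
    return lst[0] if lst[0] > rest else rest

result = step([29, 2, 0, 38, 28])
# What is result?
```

Recursive max over [29, 2, 0, 38, 28] = 38

Answer: 38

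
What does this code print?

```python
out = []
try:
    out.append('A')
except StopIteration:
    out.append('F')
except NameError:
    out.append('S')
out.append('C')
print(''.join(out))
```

Execution trace: 'A' (try body, no exception) → 'C' (after the try/except). Output: AC

Answer: AC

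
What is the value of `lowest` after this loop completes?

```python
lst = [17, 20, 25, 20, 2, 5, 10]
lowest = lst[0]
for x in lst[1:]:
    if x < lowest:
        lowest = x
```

Minimum of [17, 20, 25, 20, 2, 5, 10]
`lowest` takes the values: 17 → 2

Answer: 2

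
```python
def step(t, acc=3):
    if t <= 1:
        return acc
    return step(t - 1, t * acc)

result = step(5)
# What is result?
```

Accumulator trace (n, acc): (5, 3) -> (4, 15) -> (3, 60) -> (2, 180) -> (1, 360) -> return 360

Answer: 360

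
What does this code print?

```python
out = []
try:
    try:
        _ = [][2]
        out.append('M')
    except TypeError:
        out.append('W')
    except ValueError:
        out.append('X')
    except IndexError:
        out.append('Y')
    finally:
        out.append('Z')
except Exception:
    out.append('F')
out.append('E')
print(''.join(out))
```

Execution trace: 'Y' (inner except IndexError) → 'Z' (inner finally) → 'E' (after the try/except). Output: YZE

Answer: YZE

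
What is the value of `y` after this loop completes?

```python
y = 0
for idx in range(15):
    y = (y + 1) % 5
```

Increment mod 5, 15 times = 0
`y` takes the values: 0 → 1 → 2 → 3 → 4 → 0 → 1 → 2 → 3 → 4 → 0 → 1 → 2 → 3 → 4 → 0

Answer: 0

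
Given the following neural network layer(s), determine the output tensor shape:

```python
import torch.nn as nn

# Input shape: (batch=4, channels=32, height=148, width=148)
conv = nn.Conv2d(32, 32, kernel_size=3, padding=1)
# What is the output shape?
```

Input: (4, 32, 148, 148) -> Output: (4, 32, 148, 148)

Answer: (4, 32, 148, 148)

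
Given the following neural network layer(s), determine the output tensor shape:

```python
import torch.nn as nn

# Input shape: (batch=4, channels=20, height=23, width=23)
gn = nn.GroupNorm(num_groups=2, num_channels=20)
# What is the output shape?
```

Input: (4, 20, 23, 23) -> Output: (4, 20, 23, 23)

Answer: (4, 20, 23, 23)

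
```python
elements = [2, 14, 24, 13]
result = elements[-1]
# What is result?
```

Trace:
`elements = [2, 14, 24, 13]` → elements = [2, 14, 24, 13]
`result = elements[-1]` → result = 13
So result = 13

Answer: 13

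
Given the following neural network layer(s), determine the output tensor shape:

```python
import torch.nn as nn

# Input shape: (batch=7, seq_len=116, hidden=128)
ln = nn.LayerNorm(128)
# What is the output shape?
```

Input: (7, 116, 128) -> Output: (7, 116, 128)

Answer: (7, 116, 128)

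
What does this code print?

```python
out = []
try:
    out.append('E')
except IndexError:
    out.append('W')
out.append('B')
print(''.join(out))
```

Execution trace: 'E' (try body, no exception) → 'B' (after the try/except). Output: EB

Answer: EB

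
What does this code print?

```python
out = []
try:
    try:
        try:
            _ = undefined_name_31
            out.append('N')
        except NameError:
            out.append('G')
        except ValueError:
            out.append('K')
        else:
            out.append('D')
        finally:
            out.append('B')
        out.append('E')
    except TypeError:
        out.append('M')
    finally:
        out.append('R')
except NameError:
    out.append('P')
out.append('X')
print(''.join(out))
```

Execution trace: 'G' (inner except NameError) → 'B' (inner finally) → 'E' (try body, no exception) → 'R' (finally) → 'X' (after the try/except). Output: GBERX

Answer: GBERX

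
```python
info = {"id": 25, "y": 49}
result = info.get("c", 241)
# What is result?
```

Trace:
`info = {"id": 25, "y": 49}` → info = {'id': 25, 'y': 49}
`result = info.get("c", 241)` → result = 241
So result = 241

Answer: 241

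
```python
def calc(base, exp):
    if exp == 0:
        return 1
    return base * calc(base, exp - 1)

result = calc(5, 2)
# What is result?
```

calc(5, 2) = 5 * 5 = 25

Answer: 25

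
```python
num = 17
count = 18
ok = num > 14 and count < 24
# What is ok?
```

Trace:
`num = 17` → num = 17
`count = 18` → count = 18
`ok = num > 14 and count < 24` → ok = True
So ok = True

Answer: True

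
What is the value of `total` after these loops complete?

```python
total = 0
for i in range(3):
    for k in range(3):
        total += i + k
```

Sum of all i+k for i,k in 3x3
`total` takes the values: 0 → 1 → 3 → 4 → 6 → 9 → 11 → 14 → 18

Answer: 18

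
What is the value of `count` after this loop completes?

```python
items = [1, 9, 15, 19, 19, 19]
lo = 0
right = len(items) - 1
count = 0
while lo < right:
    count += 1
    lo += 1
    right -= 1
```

Iterations until pointers meet (list length 6)
`count` takes the values: 0 → 1 → 2 → 3

Answer: 3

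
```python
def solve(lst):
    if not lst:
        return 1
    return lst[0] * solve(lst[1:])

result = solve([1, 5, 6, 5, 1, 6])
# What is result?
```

Product over [1, 5, 6, 5, 1, 6] = 1 * 5 * 6 * 5 * 1 * 6 = 900

Answer: 900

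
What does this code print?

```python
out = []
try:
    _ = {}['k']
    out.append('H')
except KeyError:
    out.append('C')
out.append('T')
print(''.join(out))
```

Execution trace: 'C' (except KeyError) → 'T' (after the try/except). Output: CT

Answer: CT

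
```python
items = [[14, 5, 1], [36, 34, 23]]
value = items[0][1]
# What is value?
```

Trace:
`items = [[14, 5, 1], [36, 34, 23]]` → items = [[14, 5, 1], [36, 34, 23]]
`value = items[0][1]` → value = 5
So value = 5

Answer: 5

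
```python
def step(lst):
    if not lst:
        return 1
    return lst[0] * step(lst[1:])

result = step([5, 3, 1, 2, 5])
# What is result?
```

Product over [5, 3, 1, 2, 5] = 5 * 3 * 1 * 2 * 5 = 150

Answer: 150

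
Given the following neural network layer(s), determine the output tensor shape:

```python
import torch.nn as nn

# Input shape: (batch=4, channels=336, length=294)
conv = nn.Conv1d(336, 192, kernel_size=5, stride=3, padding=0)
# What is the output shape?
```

Input: (4, 336, 294) -> Output: (4, 192, 97)

Answer: (4, 192, 97)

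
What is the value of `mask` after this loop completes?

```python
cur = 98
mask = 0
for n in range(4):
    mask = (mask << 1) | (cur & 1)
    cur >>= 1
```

Reverse lowest 4 bits of 98
`mask` takes the values: 0 → 1 → 2 → 4

Answer: 4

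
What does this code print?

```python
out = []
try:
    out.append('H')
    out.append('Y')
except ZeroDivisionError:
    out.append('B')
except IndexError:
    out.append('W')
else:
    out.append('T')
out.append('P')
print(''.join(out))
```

Execution trace: 'H' (try body) → 'Y' (try body, no exception) → 'T' (else) → 'P' (after the try/except). Output: HYTP

Answer: HYTP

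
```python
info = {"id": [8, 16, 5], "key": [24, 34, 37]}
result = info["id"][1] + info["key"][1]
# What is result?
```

Trace:
`info = {"id": [8, 16, 5], "key": [24, 34, 37]}` → info = {'id': [8, 16, 5], 'key': [24, 34, 37]}
`result = info["id"][1] + info["key"][1]` → result = 50
So result = 50

Answer: 50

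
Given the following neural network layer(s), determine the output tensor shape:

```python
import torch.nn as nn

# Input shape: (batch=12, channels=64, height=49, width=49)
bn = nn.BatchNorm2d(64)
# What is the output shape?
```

Input: (12, 64, 49, 49) -> Output: (12, 64, 49, 49)

Answer: (12, 64, 49, 49)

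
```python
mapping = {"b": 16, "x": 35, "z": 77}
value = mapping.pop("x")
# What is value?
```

Trace:
`mapping = {"b": 16, "x": 35, "z": 77}` → mapping = {'b': 16, 'x': 35, 'z': 77}
`value = mapping.pop("x")` → mapping = {'b': 16, 'z': 77}; value = 35
So value = 35

Answer: 35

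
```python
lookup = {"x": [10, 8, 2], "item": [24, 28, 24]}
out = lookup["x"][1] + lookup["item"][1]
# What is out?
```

Trace:
`lookup = {"x": [10, 8, 2], "item": [24, 28, 24]}` → lookup = {'x': [10, 8, 2], 'item': [24, 28, 24]}
`out = lookup["x"][1] + lookup["item"][1]` → out = 36
So out = 36

Answer: 36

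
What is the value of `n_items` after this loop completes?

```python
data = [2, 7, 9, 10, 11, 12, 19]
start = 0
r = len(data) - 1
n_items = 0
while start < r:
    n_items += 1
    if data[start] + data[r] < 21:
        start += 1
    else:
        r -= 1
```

Steps to find pair summing to 21
`n_items` takes the values: 0 → 1 → 2 → 3 → 4 → 5 → 6

Answer: 6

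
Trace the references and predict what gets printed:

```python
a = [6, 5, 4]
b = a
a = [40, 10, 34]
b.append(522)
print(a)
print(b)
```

Key concept: rebinding vs mutation: a is rebound to a new list, b still points at the original.
Step by step:
`a = [6, 5, 4]` → a = [6, 5, 4]
`b = a` → b = [6, 5, 4] (same object as a)
`a = [40, 10, 34]` → a = [40, 10, 34]
`b.append(522)` → b = [6, 5, 4, 522]
`print(a)` → prints [40, 10, 34]
`print(b)` → prints [6, 5, 4, 522]

Answer:
[40, 10, 34]
[6, 5, 4, 522]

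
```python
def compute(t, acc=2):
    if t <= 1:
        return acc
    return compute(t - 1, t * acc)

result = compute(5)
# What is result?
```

Accumulator trace (n, acc): (5, 2) -> (4, 10) -> (3, 40) -> (2, 120) -> (1, 240) -> return 240

Answer: 240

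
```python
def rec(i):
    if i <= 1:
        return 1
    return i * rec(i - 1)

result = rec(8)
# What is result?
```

rec(8) = 8 * 7 * 6 * 5 * 4 * 3 * 2 * 1 = 40320

Answer: 40320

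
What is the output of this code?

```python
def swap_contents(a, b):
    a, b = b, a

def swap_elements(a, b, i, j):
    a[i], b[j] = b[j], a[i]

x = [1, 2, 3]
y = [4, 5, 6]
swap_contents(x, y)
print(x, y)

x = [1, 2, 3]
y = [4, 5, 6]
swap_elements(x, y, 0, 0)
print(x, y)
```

Key concept: parameter rebinding vs mutation.
Step by step:
`x = [1, 2, 3]` → x = [1, 2, 3]
`y = [4, 5, 6]` → y = [4, 5, 6]
`swap_contents(x, y)` → no visible change to tracked variables
`print(x, y)` → prints [1, 2, 3] [4, 5, 6]
`x = [1, 2, 3]` → x = [1, 2, 3]
`y = [4, 5, 6]` → y = [4, 5, 6]
`swap_elements(x, y, 0, 0)` → x = [4, 2, 3]; y = [1, 5, 6]
`print(x, y)` → prints [4, 2, 3] [1, 5, 6]

Answer:
[1, 2, 3] [4, 5, 6]
[4, 2, 3] [1, 5, 6]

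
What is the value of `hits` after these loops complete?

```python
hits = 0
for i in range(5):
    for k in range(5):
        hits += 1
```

5 * 5 = 25
`hits` takes the values: 0 → 1 → 2 → 3 → 4 → 5 → 6 → 7 → 8 → 9 → 10 → 11 → 12 → 13 → 14 → 15 → 16 → 17 → 18 → 19 → 20 → 21 → 22 → 23 → 24 → 25

Answer: 25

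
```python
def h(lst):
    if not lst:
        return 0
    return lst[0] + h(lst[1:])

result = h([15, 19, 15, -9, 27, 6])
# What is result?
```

15 + 19 + 15 + (-9) + 27 + 6 + 0 = 73

Answer: 73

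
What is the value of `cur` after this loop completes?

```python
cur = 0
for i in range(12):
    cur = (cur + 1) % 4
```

Increment mod 4, 12 times = 0
`cur` takes the values: 0 → 1 → 2 → 3 → 0 → 1 → 2 → 3 → 0 → 1 → 2 → 3 → 0

Answer: 0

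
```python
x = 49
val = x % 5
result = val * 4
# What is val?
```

Trace:
`x = 49` → x = 49
`val = x % 5` → val = 4
`result = val * 4` → result = 16
So val = 4

Answer: 4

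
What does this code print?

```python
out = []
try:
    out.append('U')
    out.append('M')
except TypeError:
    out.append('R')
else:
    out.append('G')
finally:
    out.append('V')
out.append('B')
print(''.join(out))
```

Execution trace: 'U' (try body) → 'M' (try body, no exception) → 'G' (else) → 'V' (finally) → 'B' (after the try/except). Output: UMGVB

Answer: UMGVB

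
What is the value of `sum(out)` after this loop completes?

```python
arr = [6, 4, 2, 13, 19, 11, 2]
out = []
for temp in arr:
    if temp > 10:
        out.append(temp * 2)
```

Sum of doubled values > 10
`out` takes the values: [] → [26] → [26, 38] → [26, 38, 22]
So `sum(out)` = 86

Answer: 86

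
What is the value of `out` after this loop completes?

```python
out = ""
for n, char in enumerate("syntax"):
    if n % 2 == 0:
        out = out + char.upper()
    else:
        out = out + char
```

Uppercase even positions in 'syntax'
`out` takes the values: "" → "S" → "Sy" → "SyN" → "SyNt" → "SyNtA" → "SyNtAx"

Answer: "SyNtAx"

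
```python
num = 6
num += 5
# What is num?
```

Trace:
`num = 6` → num = 6
`num += 5` → num = 11
So num = 11

Answer: 11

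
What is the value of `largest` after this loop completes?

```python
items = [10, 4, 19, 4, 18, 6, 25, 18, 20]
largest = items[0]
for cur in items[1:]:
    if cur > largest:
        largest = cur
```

Maximum of [10, 4, 19, 4, 18, 6, 25, 18, 20]
`largest` takes the values: 10 → 19 → 25

Answer: 25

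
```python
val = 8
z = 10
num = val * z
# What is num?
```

Trace:
`val = 8` → val = 8
`z = 10` → z = 10
`num = val * z` → num = 80
So num = 80

Answer: 80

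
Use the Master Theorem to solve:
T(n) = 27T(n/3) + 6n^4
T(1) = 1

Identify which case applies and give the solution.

a=27, b=3, f(n)=6n^4. log_3(27) = 3. Since c=4 > 3 and the regularity condition holds (27(n/3)^4 = (27/3^4)n^4 with 27/3^4 < 1), Case 3 applies: T(n) = Θ(f(n)) = O(n^4).

Answer: O(n^4) - Case 3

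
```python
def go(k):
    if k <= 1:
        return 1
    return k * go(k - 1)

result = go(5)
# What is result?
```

go(5) = 5 * 4 * 3 * 2 * 1 = 120

Answer: 120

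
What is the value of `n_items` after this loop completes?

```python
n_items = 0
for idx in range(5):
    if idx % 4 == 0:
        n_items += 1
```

Count numbers divisible by 4 in range(5)
`n_items` takes the values: 0 → 1 → 2

Answer: 2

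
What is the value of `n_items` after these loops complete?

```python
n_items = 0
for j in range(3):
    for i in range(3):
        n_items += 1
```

3 * 3 = 9
`n_items` takes the values: 0 → 1 → 2 → 3 → 4 → 5 → 6 → 7 → 8 → 9

Answer: 9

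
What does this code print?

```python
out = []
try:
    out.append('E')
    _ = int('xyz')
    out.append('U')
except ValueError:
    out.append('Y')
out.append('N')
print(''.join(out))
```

Execution trace: 'E' (try body) → 'Y' (except ValueError) → 'N' (after the try/except). Output: EYN

Answer: EYN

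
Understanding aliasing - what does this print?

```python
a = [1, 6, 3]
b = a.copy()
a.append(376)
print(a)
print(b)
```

Key concept: list.copy() creates independent copy.
Step by step:
`a = [1, 6, 3]` → a = [1, 6, 3]
`b = a.copy()` → b = [1, 6, 3]
`a.append(376)` → a = [1, 6, 3, 376]
`print(a)` → prints [1, 6, 3, 376]
`print(b)` → prints [1, 6, 3]

Answer:
[1, 6, 3, 376]
[1, 6, 3]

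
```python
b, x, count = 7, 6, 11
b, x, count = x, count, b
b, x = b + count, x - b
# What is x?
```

Trace:
`b, x, count = 7, 6, 11` → b = 7; x = 6; count = 11
`b, x, count = x, count, b` → b = 6; x = 11; count = 7
`b, x = b + count, x - b` → b = 13; x = 5
So x = 5

Answer: 5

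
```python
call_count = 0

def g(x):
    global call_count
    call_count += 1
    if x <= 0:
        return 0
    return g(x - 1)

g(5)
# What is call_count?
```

Linear recursion stepping by 1: 6 calls from x=5 down to ≤0.

Answer: 6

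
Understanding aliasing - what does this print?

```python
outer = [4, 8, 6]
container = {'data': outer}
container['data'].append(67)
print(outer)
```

Key concept: dict holds reference to list.
Step by step:
`outer = [4, 8, 6]` → outer = [4, 8, 6]
`container = {'data': outer}` → container = {'data': [4, 8, 6]}
`container['data'].append(67)` → outer = [4, 8, 6, 67]; container = {'data': [4, 8, 6, 67]}
`print(outer)` → prints [4, 8, 6, 67]

Answer: [4, 8, 6, 67]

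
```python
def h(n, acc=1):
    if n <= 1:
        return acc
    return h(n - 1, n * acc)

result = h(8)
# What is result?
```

Accumulator trace (n, acc): (8, 1) -> (7, 8) -> (6, 56) -> (5, 336) -> (4, 1680) -> (3, 6720) -> (2, 20160) -> (1, 40320) -> return 40320

Answer: 40320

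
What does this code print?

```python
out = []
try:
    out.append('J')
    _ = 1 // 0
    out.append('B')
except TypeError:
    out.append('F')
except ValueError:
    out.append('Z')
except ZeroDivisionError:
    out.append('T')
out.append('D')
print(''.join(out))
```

Execution trace: 'J' (try body) → 'T' (except ZeroDivisionError) → 'D' (after the try/except). Output: JTD

Answer: JTD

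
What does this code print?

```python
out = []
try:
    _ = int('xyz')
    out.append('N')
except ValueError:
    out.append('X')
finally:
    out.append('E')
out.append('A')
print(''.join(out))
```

Execution trace: 'X' (except ValueError) → 'E' (finally) → 'A' (after the try/except). Output: XEA

Answer: XEA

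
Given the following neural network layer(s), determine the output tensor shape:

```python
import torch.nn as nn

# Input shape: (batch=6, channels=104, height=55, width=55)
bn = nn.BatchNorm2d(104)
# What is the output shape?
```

Input: (6, 104, 55, 55) -> Output: (6, 104, 55, 55)

Answer: (6, 104, 55, 55)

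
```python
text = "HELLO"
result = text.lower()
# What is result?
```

Trace:
`text = "HELLO"` → text = 'HELLO'
`result = text.lower()` → result = 'hello'
So result = 'hello'

Answer: 'hello'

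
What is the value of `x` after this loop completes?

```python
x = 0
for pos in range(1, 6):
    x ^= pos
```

XOR of 1 to 5
`x` takes the values: 0 → 1 → 3 → 0 → 4 → 1

Answer: 1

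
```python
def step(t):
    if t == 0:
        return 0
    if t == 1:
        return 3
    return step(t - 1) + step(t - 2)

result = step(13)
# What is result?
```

Build up from base cases: step(0)=0, step(1)=3, step(2)=3, step(3)=6, step(4)=9, step(5)=15, step(6)=24, ..., step(13)=699

Answer: 699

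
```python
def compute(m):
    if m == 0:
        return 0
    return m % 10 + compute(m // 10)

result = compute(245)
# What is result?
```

Sum of digits of 245: 5 + 4 + 2 = 11

Answer: 11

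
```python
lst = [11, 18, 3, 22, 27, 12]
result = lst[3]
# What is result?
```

Trace:
`lst = [11, 18, 3, 22, 27, 12]` → lst = [11, 18, 3, 22, 27, 12]
`result = lst[3]` → result = 22
So result = 22

Answer: 22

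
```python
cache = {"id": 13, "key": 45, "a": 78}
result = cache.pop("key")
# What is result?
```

Trace:
`cache = {"id": 13, "key": 45, "a": 78}` → cache = {'id': 13, 'key': 45, 'a': 78}
`result = cache.pop("key")` → cache = {'id': 13, 'a': 78}; result = 45
So result = 45

Answer: 45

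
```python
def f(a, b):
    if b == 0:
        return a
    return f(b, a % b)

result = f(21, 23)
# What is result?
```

f(21, 23) -> f(23, 21) -> f(21, 2) -> f(2, 1) -> f(1, 0) -> 1

Answer: 1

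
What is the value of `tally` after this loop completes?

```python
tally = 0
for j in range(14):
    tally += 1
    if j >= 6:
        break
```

Loop breaks when j reaches 6, tally is 7
`tally` takes the values: 0 → 1 → 2 → 3 → 4 → 5 → 6 → 7

Answer: 7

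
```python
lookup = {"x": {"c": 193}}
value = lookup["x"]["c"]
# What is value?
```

Trace:
`lookup = {"x": {"c": 193}}` → lookup = {'x': {'c': 193}}
`value = lookup["x"]["c"]` → value = 193
So value = 193

Answer: 193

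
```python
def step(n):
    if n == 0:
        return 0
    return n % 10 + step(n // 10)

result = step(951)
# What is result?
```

Sum of digits of 951: 1 + 5 + 9 = 15

Answer: 15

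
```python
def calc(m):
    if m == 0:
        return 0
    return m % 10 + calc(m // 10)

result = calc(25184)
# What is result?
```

Sum of digits of 25184: 4 + 8 + 1 + 5 + 2 = 20

Answer: 20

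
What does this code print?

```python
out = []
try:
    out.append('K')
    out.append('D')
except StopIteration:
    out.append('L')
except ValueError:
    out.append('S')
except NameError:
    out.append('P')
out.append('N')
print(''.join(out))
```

Execution trace: 'K' (try body) → 'D' (try body, no exception) → 'N' (after the try/except). Output: KDN

Answer: KDN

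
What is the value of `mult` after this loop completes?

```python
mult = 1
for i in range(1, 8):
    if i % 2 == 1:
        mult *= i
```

Product of odd numbers 1 to 7
`mult` takes the values: 1 → 3 → 15 → 105

Answer: 105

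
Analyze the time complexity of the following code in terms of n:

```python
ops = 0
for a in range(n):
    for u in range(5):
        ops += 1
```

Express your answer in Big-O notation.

Each loop level contributes: n × 1. Multiplying the contributions gives O(n).

Answer: O(n)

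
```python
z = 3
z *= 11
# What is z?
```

Trace:
`z = 3` → z = 3
`z *= 11` → z = 33
So z = 33

Answer: 33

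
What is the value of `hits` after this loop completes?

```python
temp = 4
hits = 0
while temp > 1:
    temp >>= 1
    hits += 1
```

Count right shifts until 1
`hits` takes the values: 0 → 1 → 2

Answer: 2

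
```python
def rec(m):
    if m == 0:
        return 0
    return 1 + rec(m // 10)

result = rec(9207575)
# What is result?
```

Count of digits of 9207575: 7

Answer: 7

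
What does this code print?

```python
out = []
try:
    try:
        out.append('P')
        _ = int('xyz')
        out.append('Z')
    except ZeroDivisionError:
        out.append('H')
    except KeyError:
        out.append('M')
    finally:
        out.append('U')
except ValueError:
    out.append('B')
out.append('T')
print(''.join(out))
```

Execution trace: 'P' (inner try body) → 'U' (inner finally) → 'B' (outer except ValueError) → 'T' (after the try/except). Output: PUBT

Answer: PUBT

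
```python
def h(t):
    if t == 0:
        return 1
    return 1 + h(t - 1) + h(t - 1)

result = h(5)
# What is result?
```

h(t) = 1 + 2·h(t-1), h(0)=1. Closed form: (1+1)·2^5 - 1 = 63.

Answer: 63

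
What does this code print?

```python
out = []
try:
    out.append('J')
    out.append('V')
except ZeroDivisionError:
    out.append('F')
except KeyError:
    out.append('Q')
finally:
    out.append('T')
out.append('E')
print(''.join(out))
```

Execution trace: 'J' (try body) → 'V' (try body, no exception) → 'T' (finally) → 'E' (after the try/except). Output: JVTE

Answer: JVTE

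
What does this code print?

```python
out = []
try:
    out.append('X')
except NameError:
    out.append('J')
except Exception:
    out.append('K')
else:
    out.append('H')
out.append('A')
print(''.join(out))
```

Execution trace: 'X' (try body, no exception) → 'H' (else) → 'A' (after the try/except). Output: XHA

Answer: XHA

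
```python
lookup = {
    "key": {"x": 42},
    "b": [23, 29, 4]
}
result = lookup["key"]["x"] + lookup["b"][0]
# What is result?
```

Trace:
`lookup = { ...` → lookup = {'key': {'x': 42}, 'b': [23, 29, 4]}
`result = lookup["key"]["x"] + lookup["b"][0]` → result = 65
So result = 65

Answer: 65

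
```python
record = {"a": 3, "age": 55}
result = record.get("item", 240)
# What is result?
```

Trace:
`record = {"a": 3, "age": 55}` → record = {'a': 3, 'age': 55}
`result = record.get("item", 240)` → result = 240
So result = 240

Answer: 240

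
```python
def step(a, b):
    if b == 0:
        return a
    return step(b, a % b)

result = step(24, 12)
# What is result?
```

step(24, 12) -> step(12, 0) -> 12

Answer: 12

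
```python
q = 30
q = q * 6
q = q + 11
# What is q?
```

Trace:
`q = 30` → q = 30
`q = q * 6` → q = 180
`q = q + 11` → q = 191
So q = 191

Answer: 191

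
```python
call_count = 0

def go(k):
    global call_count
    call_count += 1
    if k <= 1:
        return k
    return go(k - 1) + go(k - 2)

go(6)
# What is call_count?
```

Calls(k) = 1 + Calls(k-1) + Calls(k-2); Calls(0)=Calls(1)=1. For k=6 this gives 25.

Answer: 25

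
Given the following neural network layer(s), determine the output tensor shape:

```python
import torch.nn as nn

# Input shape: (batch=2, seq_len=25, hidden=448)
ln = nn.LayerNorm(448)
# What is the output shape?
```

Input: (2, 25, 448) -> Output: (2, 25, 448)

Answer: (2, 25, 448)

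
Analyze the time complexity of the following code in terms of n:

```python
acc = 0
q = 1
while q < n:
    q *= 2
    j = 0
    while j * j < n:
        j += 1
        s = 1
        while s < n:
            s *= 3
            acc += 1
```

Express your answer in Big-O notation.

Each loop level contributes: log n × √n × log n. Multiplying the contributions gives O(√n log² n).

Answer: O(√n log² n)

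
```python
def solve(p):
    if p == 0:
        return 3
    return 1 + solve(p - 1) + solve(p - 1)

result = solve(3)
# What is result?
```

solve(p) = 1 + 2·solve(p-1), solve(0)=3. Closed form: (3+1)·2^3 - 1 = 31.

Answer: 31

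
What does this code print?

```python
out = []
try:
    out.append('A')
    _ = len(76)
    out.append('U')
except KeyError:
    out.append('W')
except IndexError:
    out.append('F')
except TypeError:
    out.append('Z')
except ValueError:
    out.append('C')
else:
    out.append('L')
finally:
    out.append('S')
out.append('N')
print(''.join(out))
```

Execution trace: 'A' (try body) → 'Z' (except TypeError) → 'S' (finally) → 'N' (after the try/except). Output: AZSN

Answer: AZSN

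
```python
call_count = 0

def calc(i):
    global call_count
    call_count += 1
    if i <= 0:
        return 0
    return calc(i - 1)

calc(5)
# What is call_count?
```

Linear recursion stepping by 1: 6 calls from i=5 down to ≤0.

Answer: 6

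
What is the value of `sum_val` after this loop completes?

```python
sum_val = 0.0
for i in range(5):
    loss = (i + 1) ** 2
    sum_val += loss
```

Sum of squared losses 1² + 2² + ... + 5²
`sum_val` takes the values: 0.0 → 1.0 → 5.0 → 14.0 → 30.0 → 55.0

Answer: 55.0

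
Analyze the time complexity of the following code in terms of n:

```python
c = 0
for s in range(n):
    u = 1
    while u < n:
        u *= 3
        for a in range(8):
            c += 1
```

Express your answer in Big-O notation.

Each loop level contributes: n × log n × 1. Multiplying the contributions gives O(n log n).

Answer: O(n log n)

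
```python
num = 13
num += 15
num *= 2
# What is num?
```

Trace:
`num = 13` → num = 13
`num += 15` → num = 28
`num *= 2` → num = 56
So num = 56

Answer: 56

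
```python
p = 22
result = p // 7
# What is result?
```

Trace:
`p = 22` → p = 22
`result = p // 7` → result = 3
So result = 3

Answer: 3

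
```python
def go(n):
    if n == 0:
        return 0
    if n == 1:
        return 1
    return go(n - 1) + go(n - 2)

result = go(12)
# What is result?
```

Build up from base cases: go(0)=0, go(1)=1, go(2)=1, go(3)=2, go(4)=3, go(5)=5, go(6)=8, ..., go(12)=144

Answer: 144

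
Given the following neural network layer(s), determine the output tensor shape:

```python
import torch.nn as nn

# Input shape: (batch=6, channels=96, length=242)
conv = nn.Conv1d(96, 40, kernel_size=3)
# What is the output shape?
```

Input: (6, 96, 242) -> Output: (6, 40, 240)

Answer: (6, 40, 240)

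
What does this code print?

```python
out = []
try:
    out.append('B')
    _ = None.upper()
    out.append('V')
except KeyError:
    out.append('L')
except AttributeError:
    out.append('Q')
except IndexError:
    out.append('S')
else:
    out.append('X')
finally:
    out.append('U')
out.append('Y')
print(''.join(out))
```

Execution trace: 'B' (try body) → 'Q' (except AttributeError) → 'U' (finally) → 'Y' (after the try/except). Output: BQUY

Answer: BQUY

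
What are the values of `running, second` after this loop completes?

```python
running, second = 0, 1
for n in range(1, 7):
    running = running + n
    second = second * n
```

Sum and factorial of 1 to 6
`running, second` takes the values: (0, 1) → (1, 1) → (3, 1) → (3, 2) → (6, 2) → (6, 6) → (10, 6) → (10, 24) → (15, 24) → (15, 120) → (21, 120) → (21, 720)

Answer: 21, 720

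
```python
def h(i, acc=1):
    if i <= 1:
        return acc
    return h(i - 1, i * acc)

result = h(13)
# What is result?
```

Accumulator trace (n, acc): (13, 1) -> (12, 13) -> (11, 156) -> (10, 1716) -> (9, 17160) -> (8, 154440) -> (7, 1235520) -> (6, 8648640) -> (5, 51891840) -> (4, 259459200) -> (3, 1037836800) -> (2, 3113510400) -> (1, 6227020800) -> return 6227020800

Answer: 6227020800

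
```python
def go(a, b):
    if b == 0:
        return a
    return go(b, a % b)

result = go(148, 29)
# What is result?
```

go(148, 29) -> go(29, 3) -> go(3, 2) -> go(2, 1) -> go(1, 0) -> 1

Answer: 1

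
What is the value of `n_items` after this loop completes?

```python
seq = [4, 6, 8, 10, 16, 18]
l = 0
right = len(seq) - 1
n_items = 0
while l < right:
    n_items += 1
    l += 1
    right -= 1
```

Iterations until pointers meet (list length 6)
`n_items` takes the values: 0 → 1 → 2 → 3

Answer: 3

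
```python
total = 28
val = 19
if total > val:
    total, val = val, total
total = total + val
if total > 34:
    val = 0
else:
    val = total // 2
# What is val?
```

Trace:
`total = 28` → total = 28
`val = 19` → val = 19
`if total > val: ...` → total > val is True → total = 19; val = 28
`total = total + val` → total = 47
`if total > 34: ...` → total > 34 is True → val = 0
So val = 0

Answer: 0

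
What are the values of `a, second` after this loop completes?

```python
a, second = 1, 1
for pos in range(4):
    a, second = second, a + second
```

Fibonacci: after 4 iterations
`a, second` takes the values: (1, 1) → (1, 2) → (2, 3) → (3, 5) → (5, 8)

Answer: 5, 8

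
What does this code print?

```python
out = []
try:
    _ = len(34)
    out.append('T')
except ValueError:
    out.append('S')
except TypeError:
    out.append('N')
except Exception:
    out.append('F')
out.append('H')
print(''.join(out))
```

Execution trace: 'N' (except TypeError) → 'H' (after the try/except). Output: NH

Answer: NH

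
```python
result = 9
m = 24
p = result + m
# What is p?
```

Trace:
`result = 9` → result = 9
`m = 24` → m = 24
`p = result + m` → p = 33
So p = 33

Answer: 33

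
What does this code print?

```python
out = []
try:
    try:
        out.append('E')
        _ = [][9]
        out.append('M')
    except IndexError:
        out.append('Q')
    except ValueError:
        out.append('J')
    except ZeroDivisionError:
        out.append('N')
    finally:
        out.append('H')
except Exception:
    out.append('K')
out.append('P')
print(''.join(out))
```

Execution trace: 'E' (inner try body) → 'Q' (inner except IndexError) → 'H' (inner finally) → 'P' (after the try/except). Output: EQHP

Answer: EQHP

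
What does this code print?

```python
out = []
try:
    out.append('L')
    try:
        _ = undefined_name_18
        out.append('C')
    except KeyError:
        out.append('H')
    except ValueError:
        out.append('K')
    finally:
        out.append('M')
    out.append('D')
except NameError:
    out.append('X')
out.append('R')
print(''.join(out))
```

Execution trace: 'L' (try body) → 'M' (inner finally) → 'X' (except NameError) → 'R' (after the try/except). Output: LMXR

Answer: LMXR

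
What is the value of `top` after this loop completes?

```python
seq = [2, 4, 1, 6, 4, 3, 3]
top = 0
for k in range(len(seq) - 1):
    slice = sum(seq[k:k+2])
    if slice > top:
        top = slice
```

Max sum of 2-element window in [2, 4, 1, 6, 4, 3, 3]
`top` takes the values: 0 → 6 → 7 → 10

Answer: 10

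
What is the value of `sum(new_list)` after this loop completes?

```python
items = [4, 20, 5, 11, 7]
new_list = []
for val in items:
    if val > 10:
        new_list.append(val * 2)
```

Sum of doubled values > 10
`new_list` takes the values: [] → [40] → [40, 22]
So `sum(new_list)` = 62

Answer: 62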